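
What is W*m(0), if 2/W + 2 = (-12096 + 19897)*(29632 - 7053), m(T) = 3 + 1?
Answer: 8/176138777 ≈ 4.5419e-8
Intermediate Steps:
m(T) = 4
W = 2/176138777 (W = 2/(-2 + (-12096 + 19897)*(29632 - 7053)) = 2/(-2 + 7801*22579) = 2/(-2 + 176138779) = 2/176138777 ≈ 1.1355e-8)
W*m(0) = (2/176138777)*4 = 8/176138777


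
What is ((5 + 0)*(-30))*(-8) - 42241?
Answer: -41041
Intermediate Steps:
((5 + 0)*(-30))*(-8) - 42241 = (5*(-30))*(-8) - 42241 = -150*(-8) - 42241 = 1200 - 42241 = -41041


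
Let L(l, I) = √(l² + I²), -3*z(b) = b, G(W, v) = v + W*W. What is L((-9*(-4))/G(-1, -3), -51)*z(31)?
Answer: -155*√13 ≈ -558.86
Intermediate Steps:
G(W, v) = v + W²
z(b) = -b/3
L(l, I) = √(I² + l²)
L((-9*(-4))/G(-1, -3), -51)*z(31) = √((-51)² + ((-9*(-4))/(-3 + (-1)²))²)*(-⅓*31) = √(2601 + (36/(-3 + 1))²)*(-31/3) = √(2601 + (36/(-2))²)*(-31/3) = √(2601 + (36*(-½))²)*(-31/3) = √(2601 + (-18)²)*(-31/3) = √(2601 + 324)*(-31/3) = √2925*(-31/3) = (15*√13)*(-31/3) = -155*√13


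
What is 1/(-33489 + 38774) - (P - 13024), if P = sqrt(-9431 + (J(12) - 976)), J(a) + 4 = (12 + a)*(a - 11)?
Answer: 68831841/5285 - I*sqrt(10387) ≈ 13024.0 - 101.92*I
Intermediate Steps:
J(a) = -4 + (-11 + a)*(12 + a) (J(a) = -4 + (12 + a)*(a - 11) = -4 + (12 + a)*(-11 + a) = -4 + (-11 + a)*(12 + a))
P = I*sqrt(10387) (P = sqrt(-9431 + ((-136 + 12 + 12**2) - 976)) = sqrt(-9431 + ((-136 + 12 + 144) - 976)) = sqrt(-9431 + (20 - 976)) = sqrt(-9431 - 956) = sqrt(-10387) = I*sqrt(10387) ≈ 101.92*I)
1/(-33489 + 38774) - (P - 13024) = 1/(-33489 + 38774) - (I*sqrt(10387) - 13024) = 1/5285 - (-13024 + I*sqrt(10387)) = 1/5285 + (13024 - I*sqrt(10387)) = 68831841/5285 - I*sqrt(10387)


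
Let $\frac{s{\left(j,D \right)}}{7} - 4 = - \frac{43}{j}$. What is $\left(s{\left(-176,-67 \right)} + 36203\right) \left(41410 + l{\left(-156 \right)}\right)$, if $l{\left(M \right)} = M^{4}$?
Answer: $\frac{171679945328311}{8} \approx 2.146 \cdot 10^{13}$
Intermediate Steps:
$s{\left(j,D \right)} = 28 - \frac{301}{j}$ ($s{\left(j,D \right)} = 28 + 7 \left(- \frac{43}{j}\right) = 28 - \frac{301}{j}$)
$\left(s{\left(-176,-67 \right)} + 36203\right) \left(41410 + l{\left(-156 \right)}\right) = \left(\left(28 - \frac{301}{-176}\right) + 36203\right) \left(41410 + \left(-156\right)^{4}\right) = \left(\left(28 - - \frac{301}{176}\right) + 36203\right) \left(41410 + 592240896\right) = \left(\left(28 + \frac{301}{176}\right) + 36203\right) 592282306 = \left(\frac{5229}{176} + 36203\right) 592282306 = \frac{6376957}{176} \cdot 592282306 = \frac{171679945328311}{8}$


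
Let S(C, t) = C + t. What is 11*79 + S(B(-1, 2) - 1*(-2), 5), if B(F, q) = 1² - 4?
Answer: 873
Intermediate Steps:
B(F, q) = -3 (B(F, q) = 1 - 4 = -3)
11*79 + S(B(-1, 2) - 1*(-2), 5) = 11*79 + ((-3 - 1*(-2)) + 5) = 869 + ((-3 + 2) + 5) = 869 + (-1 + 5) = 869 + 4 = 873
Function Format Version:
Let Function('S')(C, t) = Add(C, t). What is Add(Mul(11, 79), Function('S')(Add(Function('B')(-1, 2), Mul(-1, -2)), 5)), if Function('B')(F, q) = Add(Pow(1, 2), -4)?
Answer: 873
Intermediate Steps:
Function('B')(F, q) = -3 (Function('B')(F, q) = Add(1, -4) = -3)
Add(Mul(11, 79), Function('S')(Add(Function('B')(-1, 2), Mul(-1, -2)), 5)) = Add(Mul(11, 79), Add(Add(-3, Mul(-1, -2)), 5)) = Add(869, Add(Add(-3, 2), 5)) = Add(869, Add(-1, 5)) = Add(869, 4) = 873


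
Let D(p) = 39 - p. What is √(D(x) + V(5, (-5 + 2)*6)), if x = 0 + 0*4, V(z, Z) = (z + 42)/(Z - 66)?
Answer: √67809/42 ≈ 6.2000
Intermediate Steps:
V(z, Z) = (42 + z)/(-66 + Z)
x = 0 (x = 0 + 0 = 0)
√(D(x) + V(5, (-5 + 2)*6)) = √((39 - 1*0) + (42 + 5)/(-66 + (-5 + 2)*6)) = √((39 + 0) + 47/(-66 - 3*6)) = √(39 + 47/(-66 - 18)) = √(39 + 47/(-84)) = √(39 - 1/84*47) = √(39 - 47/84) = √(3229/84) = √67809/42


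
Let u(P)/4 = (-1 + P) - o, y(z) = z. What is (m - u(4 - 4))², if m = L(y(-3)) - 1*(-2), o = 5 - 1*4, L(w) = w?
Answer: 49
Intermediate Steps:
o = 1 (o = 5 - 4 = 1)
m = -1 (m = -3 - 1*(-2) = -3 + 2 = -1)
u(P) = -8 + 4*P (u(P) = 4*((-1 + P) - 1*1) = 4*((-1 + P) - 1) = 4*(-2 + P) = -8 + 4*P)
(m - u(4 - 4))² = (-1 - (-8 + 4*(4 - 4)))² = (-1 - (-8 + 4*0))² = (-1 - (-8 + 0))² = (-1 - 1*(-8))² = (-1 + 8)² = 7² = 49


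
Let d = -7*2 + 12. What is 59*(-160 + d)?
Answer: -9558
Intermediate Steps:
d = -2 (d = -14 + 12 = -2)
59*(-160 + d) = 59*(-160 - 2) = 59*(-162) = -9558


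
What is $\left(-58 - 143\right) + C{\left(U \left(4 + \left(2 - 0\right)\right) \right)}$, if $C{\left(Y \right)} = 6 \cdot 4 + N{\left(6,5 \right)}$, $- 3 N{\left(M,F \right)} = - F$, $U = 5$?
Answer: $- \frac{526}{3} \approx -175.33$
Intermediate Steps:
$N{\left(M,F \right)} = \frac{F}{3}$ ($N{\left(M,F \right)} = - \frac{\left(-1\right) F}{3} = \frac{F}{3}$)
$C{\left(Y \right)} = \frac{77}{3}$ ($C{\left(Y \right)} = 6 \cdot 4 + \frac{1}{3} \cdot 5 = 24 + \frac{5}{3} = \frac{77}{3}$)
$\left(-58 - 143\right) + C{\left(U \left(4 + \left(2 - 0\right)\right) \right)} = \left(-58 - 143\right) + \frac{77}{3} = -201 + \frac{77}{3} = - \frac{526}{3}$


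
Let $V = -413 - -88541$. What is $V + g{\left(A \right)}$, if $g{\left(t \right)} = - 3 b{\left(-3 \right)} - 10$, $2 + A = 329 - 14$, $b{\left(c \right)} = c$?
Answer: $88127$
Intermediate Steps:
$V = 88128$ ($V = -413 + 88541 = 88128$)
$A = 313$ ($A = -2 + \left(329 - 14\right) = -2 + 315 = 313$)
$g{\left(t \right)} = -1$ ($g{\left(t \right)} = \left(-3\right) \left(-3\right) - 10 = 9 - 10 = -1$)
$V + g{\left(A \right)} = 88128 - 1 = 88127$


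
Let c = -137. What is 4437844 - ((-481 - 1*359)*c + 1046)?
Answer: 4321718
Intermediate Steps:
4437844 - ((-481 - 1*359)*c + 1046) = 4437844 - ((-481 - 1*359)*(-137) + 1046) = 4437844 - ((-481 - 359)*(-137) + 1046) = 4437844 - (-840*(-137) + 1046) = 4437844 - (115080 + 1046) = 4437844 - 1*116126 = 4437844 - 116126 = 4321718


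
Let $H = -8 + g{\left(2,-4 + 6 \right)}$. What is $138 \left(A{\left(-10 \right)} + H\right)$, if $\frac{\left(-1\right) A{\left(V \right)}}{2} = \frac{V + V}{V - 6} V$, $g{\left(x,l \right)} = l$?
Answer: $2622$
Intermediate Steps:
$H = -6$ ($H = -8 + \left(-4 + 6\right) = -8 + 2 = -6$)
$A{\left(V \right)} = - \frac{4 V^{2}}{-6 + V}$ ($A{\left(V \right)} = - 2 \frac{V + V}{V - 6} V = - 2 \frac{2 V}{-6 + V} V = - 2 \frac{2 V^{2}}{-6 + V} = - \frac{4 V^{2}}{-6 + V}$)
$138 \left(A{\left(-10 \right)} + H\right) = 138 \left(- \frac{4 \left(-10\right)^{2}}{-6 - 10} - 6\right) = 138 \left(\left(-4\right) 100 \frac{1}{-16} - 6\right) = 138 \left(\left(-4\right) 100 \left(- \frac{1}{16}\right) - 6\right) = 138 \left(25 - 6\right) = 138 \cdot 19 = 2622$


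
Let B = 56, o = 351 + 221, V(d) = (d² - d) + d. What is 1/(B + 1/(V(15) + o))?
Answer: 797/44633 ≈ 0.017857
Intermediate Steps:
V(d) = d²
o = 572
1/(B + 1/(V(15) + o)) = 1/(56 + 1/(15² + 572)) = 1/(56 + 1/(225 + 572)) = 1/(56 + 1/797) = 1/(44633/797) = 797/44633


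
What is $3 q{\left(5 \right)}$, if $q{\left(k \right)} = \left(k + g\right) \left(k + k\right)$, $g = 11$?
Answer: $480$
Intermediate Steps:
$q{\left(k \right)} = 2 k \left(11 + k\right)$ ($q{\left(k \right)} = \left(k + 11\right) \left(k + k\right) = \left(11 + k\right) 2 k = 2 k \left(11 + k\right)$)
$3 q{\left(5 \right)} = 3 \cdot 2 \cdot 5 \left(11 + 5\right) = 3 \cdot 2 \cdot 5 \cdot 16 = 3 \cdot 160 = 480$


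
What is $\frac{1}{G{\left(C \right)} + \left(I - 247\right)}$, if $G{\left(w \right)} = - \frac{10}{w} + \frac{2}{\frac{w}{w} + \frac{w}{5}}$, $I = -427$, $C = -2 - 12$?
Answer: $- \frac{63}{42487} \approx -0.0014828$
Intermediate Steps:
$C = -14$ ($C = -2 - 12 = -14$)
$G{\left(w \right)} = - \frac{10}{w} + \frac{2}{1 + \frac{w}{5}}$ ($G{\left(w \right)} = - \frac{10}{w} + \frac{2}{1 + w \frac{1}{5}} = - \frac{10}{w} + \frac{2}{1 + \frac{w}{5}}$)
$\frac{1}{G{\left(C \right)} + \left(I - 247\right)} = \frac{1}{- \frac{50}{\left(-14\right) \left(5 - 14\right)} - 674} = \frac{1}{\left(-50\right) \left(- \frac{1}{14}\right) \frac{1}{-9} - 674} = \frac{1}{\left(-50\right) \left(- \frac{1}{14}\right) \left(- \frac{1}{9}\right) - 674} = \frac{1}{- \frac{25}{63} - 674} = \frac{1}{- \frac{42487}{63}} = - \frac{63}{42487}$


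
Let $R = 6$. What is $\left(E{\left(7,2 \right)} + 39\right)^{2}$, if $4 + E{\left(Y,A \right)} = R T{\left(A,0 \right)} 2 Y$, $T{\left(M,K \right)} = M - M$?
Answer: $1225$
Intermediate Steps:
$T{\left(M,K \right)} = 0$
$E{\left(Y,A \right)} = -4$ ($E{\left(Y,A \right)} = -4 + 6 \cdot 0 \cdot 2 Y = -4 + 0 \cdot 2 Y = -4 + 0 Y = -4 + 0 = -4$)
$\left(E{\left(7,2 \right)} + 39\right)^{2} = \left(-4 + 39\right)^{2} = 35^{2} = 1225$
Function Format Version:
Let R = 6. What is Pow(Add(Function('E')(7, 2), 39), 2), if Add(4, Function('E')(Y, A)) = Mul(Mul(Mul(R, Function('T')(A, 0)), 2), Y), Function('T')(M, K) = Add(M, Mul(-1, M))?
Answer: 1225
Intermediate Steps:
Function('T')(M, K) = 0
Function('E')(Y, A) = -4 (Function('E')(Y, A) = Add(-4, Mul(Mul(Mul(6, 0), 2), Y)) = Add(-4, Mul(Mul(0, 2), Y)) = Add(-4, Mul(0, Y)) = Add(-4, 0) = -4)
Pow(Add(Function('E')(7, 2), 39), 2) = Pow(Add(-4, 39), 2) = Pow(35, 2) = 1225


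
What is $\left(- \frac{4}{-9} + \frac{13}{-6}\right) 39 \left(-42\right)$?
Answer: $2821$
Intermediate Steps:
$\left(- \frac{4}{-9} + \frac{13}{-6}\right) 39 \left(-42\right) = \left(\left(-4\right) \left(- \frac{1}{9}\right) + 13 \left(- \frac{1}{6}\right)\right) 39 \left(-42\right) = \left(\frac{4}{9} - \frac{13}{6}\right) 39 \left(-42\right) = \left(- \frac{31}{18}\right) 39 \left(-42\right) = \left(- \frac{403}{6}\right) \left(-42\right) = 2821$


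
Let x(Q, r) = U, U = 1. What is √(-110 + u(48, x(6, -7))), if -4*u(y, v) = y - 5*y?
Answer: I*√62 ≈ 7.874*I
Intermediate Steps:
x(Q, r) = 1
u(y, v) = y (u(y, v) = -(y - 5*y)/4 = -(-1)*y = y)
√(-110 + u(48, x(6, -7))) = √(-110 + 48) = √(-62) = I*√62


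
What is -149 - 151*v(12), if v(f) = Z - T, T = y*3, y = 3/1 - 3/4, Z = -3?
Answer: 5293/4 ≈ 1323.3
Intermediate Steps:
y = 9/4 (y = 3*1 - 3*¼ = 3 - ¾ = 9/4 ≈ 2.2500)
T = 27/4 (T = (9/4)*3 = 27/4 ≈ 6.7500)
v(f) = -39/4 (v(f) = -3 - 1*27/4 = -3 - 27/4 = -39/4)
-149 - 151*v(12) = -149 - 151*(-39/4) = -149 + 5889/4 = 5293/4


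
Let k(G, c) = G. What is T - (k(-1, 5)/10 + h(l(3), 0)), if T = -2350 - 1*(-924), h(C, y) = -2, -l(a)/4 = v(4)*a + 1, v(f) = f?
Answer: -14239/10 ≈ -1423.9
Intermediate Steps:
l(a) = -4 - 16*a (l(a) = -4*(4*a + 1) = -4*(1 + 4*a) = -4 - 16*a)
T = -1426 (T = -2350 + 924 = -1426)
T - (k(-1, 5)/10 + h(l(3), 0)) = -1426 - (-1/10 - 2) = -1426 - 1*(-21/10) = -1426 + 21/10 = -14239/10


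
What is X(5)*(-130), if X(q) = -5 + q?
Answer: 0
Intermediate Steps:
X(5)*(-130) = (-5 + 5)*(-130) = 0*(-130) = 0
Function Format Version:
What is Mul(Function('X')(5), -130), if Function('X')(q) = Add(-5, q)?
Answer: 0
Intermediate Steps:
Mul(Function('X')(5), -130) = Mul(Add(-5, 5), -130) = Mul(0, -130) = 0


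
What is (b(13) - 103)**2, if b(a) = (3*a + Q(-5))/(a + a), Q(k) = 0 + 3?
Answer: 1737124/169 ≈ 10279.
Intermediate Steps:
Q(k) = 3
b(a) = (3 + 3*a)/(2*a) (b(a) = (3*a + 3)/(a + a) = (3 + 3*a)/((2*a)) = (3 + 3*a)*(1/(2*a)) = (3 + 3*a)/(2*a))
(b(13) - 103)**2 = ((3/2)*(1 + 13)/13 - 103)**2 = ((3/2)*(1/13)*14 - 103)**2 = (21/13 - 103)**2 = (-1318/13)**2 = 1737124/169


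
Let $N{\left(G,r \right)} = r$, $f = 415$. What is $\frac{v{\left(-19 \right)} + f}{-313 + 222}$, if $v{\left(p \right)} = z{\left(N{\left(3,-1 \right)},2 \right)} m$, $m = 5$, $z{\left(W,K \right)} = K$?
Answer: $- \frac{425}{91} \approx -4.6703$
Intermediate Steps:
$v{\left(p \right)} = 10$ ($v{\left(p \right)} = 2 \cdot 5 = 10$)
$\frac{v{\left(-19 \right)} + f}{-313 + 222} = \frac{10 + 415}{-313 + 222} = \frac{425}{-91} = 425 \left(- \frac{1}{91}\right) = - \frac{425}{91}$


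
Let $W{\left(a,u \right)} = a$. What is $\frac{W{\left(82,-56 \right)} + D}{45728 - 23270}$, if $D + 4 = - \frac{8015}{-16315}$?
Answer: $\frac{256117}{73280454} \approx 0.003495$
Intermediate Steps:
$D = - \frac{11449}{3263}$ ($D = -4 - \frac{8015}{-16315} = -4 - - \frac{1603}{3263} = -4 + \frac{1603}{3263} = - \frac{11449}{3263} \approx -3.5087$)
$\frac{W{\left(82,-56 \right)} + D}{45728 - 23270} = \frac{82 - \frac{11449}{3263}}{45728 - 23270} = \frac{256117}{3263 \cdot 22458} = \frac{256117}{3263} \cdot \frac{1}{22458} = \frac{256117}{73280454}$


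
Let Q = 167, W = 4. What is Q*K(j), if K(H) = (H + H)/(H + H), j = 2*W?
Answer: 167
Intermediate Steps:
j = 8 (j = 2*4 = 8)
K(H) = 1 (K(H) = (2*H)/((2*H)) = (2*H)*(1/(2*H)) = 1)
Q*K(j) = 167*1 = 167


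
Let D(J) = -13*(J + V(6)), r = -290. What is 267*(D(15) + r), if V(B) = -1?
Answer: -126024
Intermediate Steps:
D(J) = 13 - 13*J (D(J) = -13*(J - 1) = -13*(-1 + J) = 13 - 13*J)
267*(D(15) + r) = 267*((13 - 13*15) - 290) = 267*((13 - 195) - 290) = 267*(-182 - 290) = 267*(-472) = -126024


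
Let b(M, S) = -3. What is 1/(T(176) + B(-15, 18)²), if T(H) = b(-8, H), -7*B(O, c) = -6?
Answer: -49/111 ≈ -0.44144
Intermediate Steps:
B(O, c) = 6/7 (B(O, c) = -⅐*(-6) = 6/7)
T(H) = -3
1/(T(176) + B(-15, 18)²) = 1/(-3 + (6/7)²) = 1/(-3 + 36/49) = 1/(-111/49) = -49/111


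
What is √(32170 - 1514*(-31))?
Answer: 16*√309 ≈ 281.25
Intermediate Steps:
√(32170 - 1514*(-31)) = √(32170 + 46934) = √79104 = 16*√309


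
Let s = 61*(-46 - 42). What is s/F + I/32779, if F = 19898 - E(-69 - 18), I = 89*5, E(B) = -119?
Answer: -167050107/656137243 ≈ -0.25460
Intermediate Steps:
I = 445
s = -5368 (s = 61*(-88) = -5368)
F = 20017 (F = 19898 - 1*(-119) = 19898 + 119 = 20017)
s/F + I/32779 = -5368/20017 + 445/32779 = -167050107/656137243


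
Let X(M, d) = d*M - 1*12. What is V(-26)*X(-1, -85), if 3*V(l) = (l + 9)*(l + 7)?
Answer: 23579/3 ≈ 7859.7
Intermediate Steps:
V(l) = (7 + l)*(9 + l)/3 (V(l) = ((l + 9)*(l + 7))/3 = ((9 + l)*(7 + l))/3 = ((7 + l)*(9 + l))/3 = (7 + l)*(9 + l)/3)
X(M, d) = -12 + M*d (X(M, d) = M*d - 12 = -12 + M*d)
V(-26)*X(-1, -85) = (21 + (1/3)*(-26)**2 + (16/3)*(-26))*(-12 - 1*(-85)) = (21 + (1/3)*676 - 416/3)*(-12 + 85) = (21 + 676/3 - 416/3)*73 = (323/3)*73 = 23579/3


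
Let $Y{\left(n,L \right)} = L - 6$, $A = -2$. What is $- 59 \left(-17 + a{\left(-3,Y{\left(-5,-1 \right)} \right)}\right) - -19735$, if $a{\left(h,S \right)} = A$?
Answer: $20856$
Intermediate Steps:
$Y{\left(n,L \right)} = -6 + L$ ($Y{\left(n,L \right)} = L - 6 = -6 + L$)
$a{\left(h,S \right)} = -2$
$- 59 \left(-17 + a{\left(-3,Y{\left(-5,-1 \right)} \right)}\right) - -19735 = - 59 \left(-17 - 2\right) - -19735 = \left(-59\right) \left(-19\right) + 19735 = 1121 + 19735 = 20856$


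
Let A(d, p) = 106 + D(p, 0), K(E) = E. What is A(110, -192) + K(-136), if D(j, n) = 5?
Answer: -25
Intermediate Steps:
A(d, p) = 111 (A(d, p) = 106 + 5 = 111)
A(110, -192) + K(-136) = 111 - 136 = -25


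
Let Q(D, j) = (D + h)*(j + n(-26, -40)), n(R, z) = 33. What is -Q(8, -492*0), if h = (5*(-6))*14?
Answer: 13596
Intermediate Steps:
h = -420 (h = -30*14 = -420)
Q(D, j) = (-420 + D)*(33 + j) (Q(D, j) = (D - 420)*(j + 33) = (-420 + D)*(33 + j))
-Q(8, -492*0) = -(-13860 - (-206640)*0 + 33*8 + 8*(-492*0)) = -(-13860 - 420*0 + 264 + 8*0) = -(-13860 + 0 + 264 + 0) = -1*(-13596) = 13596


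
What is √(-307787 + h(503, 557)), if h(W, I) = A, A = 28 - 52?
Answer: I*√307811 ≈ 554.81*I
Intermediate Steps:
A = -24
h(W, I) = -24
√(-307787 + h(503, 557)) = √(-307787 - 24) = √(-307811) = I*√307811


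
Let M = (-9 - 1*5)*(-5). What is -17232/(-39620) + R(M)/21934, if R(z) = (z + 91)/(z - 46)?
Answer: 2269394833/5214150480 ≈ 0.43524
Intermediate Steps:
M = 70 (M = (-9 - 5)*(-5) = -14*(-5) = 70)
R(z) = (91 + z)/(-46 + z)
-17232/(-39620) + R(M)/21934 = -17232/(-39620) + ((91 + 70)/(-46 + 70))/21934 = -17232*(-1/39620) + (161/24)*(1/21934) = 4308/9905 + ((1/24)*161)*(1/21934) = 4308/9905 + (161/24)*(1/21934) = 4308/9905 + 161/526416 = 2269394833/5214150480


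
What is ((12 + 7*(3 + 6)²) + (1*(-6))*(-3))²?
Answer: 356409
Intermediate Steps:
((12 + 7*(3 + 6)²) + (1*(-6))*(-3))² = ((12 + 7*9²) - 6*(-3))² = ((12 + 7*81) + 18)² = ((12 + 567) + 18)² = (579 + 18)² = 597² = 356409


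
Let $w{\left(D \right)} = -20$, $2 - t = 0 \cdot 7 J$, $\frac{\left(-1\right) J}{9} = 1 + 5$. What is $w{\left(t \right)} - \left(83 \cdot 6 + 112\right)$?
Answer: $-630$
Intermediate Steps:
$J = -54$ ($J = - 9 \left(1 + 5\right) = \left(-9\right) 6 = -54$)
$t = 2$ ($t = 2 - 0 \cdot 7 \left(-54\right) = 2 - 0 \left(-54\right) = 2 - 0 = 2 + 0 = 2$)
$w{\left(t \right)} - \left(83 \cdot 6 + 112\right) = -20 - \left(83 \cdot 6 + 112\right) = -20 - \left(498 + 112\right) = -20 - 610 = -630$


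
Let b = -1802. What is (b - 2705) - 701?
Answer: -5208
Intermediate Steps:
(b - 2705) - 701 = (-1802 - 2705) - 701 = -4507 - 701 = -5208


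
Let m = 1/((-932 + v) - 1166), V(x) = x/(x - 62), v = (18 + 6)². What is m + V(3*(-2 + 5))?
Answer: -13751/80666 ≈ -0.17047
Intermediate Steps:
v = 576 (v = 24² = 576)
V(x) = x/(-62 + x)
m = -1/1522 (m = 1/((-932 + 576) - 1166) = 1/(-356 - 1166) = 1/(-1522) = -1/1522 ≈ -0.00065703)
m + V(3*(-2 + 5)) = -1/1522 + (3*(-2 + 5))/(-62 + 3*(-2 + 5)) = -1/1522 + (3*3)/(-62 + 3*3) = -1/1522 + 9/(-62 + 9) = -1/1522 + 9/(-53) = -1/1522 + 9*(-1/53) = -1/1522 - 9/53 = -13751/80666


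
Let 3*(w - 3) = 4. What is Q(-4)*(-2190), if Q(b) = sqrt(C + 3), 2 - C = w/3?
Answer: -2920*sqrt(2) ≈ -4129.5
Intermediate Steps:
w = 13/3 (w = 3 + (1/3)*4 = 3 + 4/3 = 13/3 ≈ 4.3333)
C = 5/9 (C = 2 - 13/(3*3) = 2 - 1*13/9 = 2 - 13/9 = 5/9 ≈ 0.55556)
Q(b) = 4*sqrt(2)/3 (Q(b) = sqrt(5/9 + 3) = sqrt(32/9) = 4*sqrt(2)/3)
Q(-4)*(-2190) = (4*sqrt(2)/3)*(-2190) = -2920*sqrt(2)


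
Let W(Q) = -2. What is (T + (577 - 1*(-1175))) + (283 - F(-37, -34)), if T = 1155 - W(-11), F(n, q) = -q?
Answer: 3158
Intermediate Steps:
T = 1157 (T = 1155 - 1*(-2) = 1155 + 2 = 1157)
(T + (577 - 1*(-1175))) + (283 - F(-37, -34)) = (1157 + (577 - 1*(-1175))) + (283 - (-1)*(-34)) = (1157 + (577 + 1175)) + (283 - 1*34) = (1157 + 1752) + (283 - 34) = 2909 + 249 = 3158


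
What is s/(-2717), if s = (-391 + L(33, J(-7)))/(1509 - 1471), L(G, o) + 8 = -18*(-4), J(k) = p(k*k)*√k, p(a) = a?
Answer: 327/103246 ≈ 0.0031672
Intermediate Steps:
J(k) = k^(5/2) (J(k) = (k*k)*√k = k²*√k = k^(5/2))
L(G, o) = 64 (L(G, o) = -8 - 18*(-4) = -8 + 72 = 64)
s = -327/38 (s = (-391 + 64)/(1509 - 1471) = -327/38 ≈ -8.6053)
s/(-2717) = -327/38/(-2717) = -327/38*(-1/2717) = 327/103246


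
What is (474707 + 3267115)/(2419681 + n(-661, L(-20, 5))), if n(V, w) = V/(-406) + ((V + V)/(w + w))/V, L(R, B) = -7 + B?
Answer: 126598311/81865912 ≈ 1.5464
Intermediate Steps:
n(V, w) = 1/w - V/406 (n(V, w) = V*(-1/406) + ((2*V)/((2*w)))/V = -V/406 + ((2*V)*(1/(2*w)))/V = -V/406 + (V/w)/V = -V/406 + 1/w = 1/w - V/406)
(474707 + 3267115)/(2419681 + n(-661, L(-20, 5))) = (474707 + 3267115)/(2419681 + (1/(-7 + 5) - 1/406*(-661))) = 3741822/(2419681 + (1/(-2) + 661/406)) = 3741822/(2419681 + (-½ + 661/406)) = 3741822/(2419681 + 229/203) = 3741822/(491195472/203) = 3741822*(203/491195472) = 126598311/81865912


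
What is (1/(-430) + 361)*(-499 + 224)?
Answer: -8537595/86 ≈ -99274.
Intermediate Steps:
(1/(-430) + 361)*(-499 + 224) = (-1/430 + 361)*(-275) = (155229/430)*(-275) = -8537595/86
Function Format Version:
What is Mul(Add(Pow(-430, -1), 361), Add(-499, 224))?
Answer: Rational(-8537595, 86) ≈ -99274.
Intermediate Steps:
Mul(Add(Pow(-430, -1), 361), Add(-499, 224)) = Mul(Add(Rational(-1, 430), 361), -275) = Mul(Rational(155229, 430), -275) = Rational(-8537595, 86)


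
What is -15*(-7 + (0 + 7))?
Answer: 0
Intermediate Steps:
-15*(-7 + (0 + 7)) = -15*(-7 + 7) = -15*0 = 0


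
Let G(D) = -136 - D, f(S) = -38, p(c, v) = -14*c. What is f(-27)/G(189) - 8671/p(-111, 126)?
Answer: -2759023/505050 ≈ -5.4629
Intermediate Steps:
f(-27)/G(189) - 8671/p(-111, 126) = -38/(-136 - 1*189) - 8671/((-14*(-111))) = -38/(-136 - 189) - 8671/1554 = -38/(-325) - 8671*1/1554 = -38*(-1/325) - 8671/1554 = 38/325 - 8671/1554 = -2759023/505050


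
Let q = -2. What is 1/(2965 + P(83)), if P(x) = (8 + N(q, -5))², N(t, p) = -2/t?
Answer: 1/3046 ≈ 0.00032830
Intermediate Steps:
P(x) = 81 (P(x) = (8 - 2/(-2))² = (8 - 2*(-½))² = (8 + 1)² = 9² = 81)
1/(2965 + P(83)) = 1/(2965 + 81) = 1/3046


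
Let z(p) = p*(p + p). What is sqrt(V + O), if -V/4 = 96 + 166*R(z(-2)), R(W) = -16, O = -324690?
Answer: 5*I*sqrt(12578) ≈ 560.76*I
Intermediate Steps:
z(p) = 2*p**2 (z(p) = p*(2*p) = 2*p**2)
V = 10240 (V = -4*(96 + 166*(-16)) = -4*(96 - 2656) = -4*(-2560) = 10240)
sqrt(V + O) = sqrt(10240 - 324690) = sqrt(-314450) = 5*I*sqrt(12578)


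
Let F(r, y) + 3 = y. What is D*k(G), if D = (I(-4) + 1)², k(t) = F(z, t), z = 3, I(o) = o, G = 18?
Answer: 135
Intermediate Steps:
F(r, y) = -3 + y
k(t) = -3 + t
D = 9 (D = (-4 + 1)² = (-3)² = 9)
D*k(G) = 9*(-3 + 18) = 9*15 = 135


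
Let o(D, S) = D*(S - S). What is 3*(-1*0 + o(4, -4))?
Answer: 0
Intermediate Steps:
o(D, S) = 0 (o(D, S) = D*0 = 0)
3*(-1*0 + o(4, -4)) = 3*(-1*0 + 0) = 3*(0 + 0) = 3*0 = 0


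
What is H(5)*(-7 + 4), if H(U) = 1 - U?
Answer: 12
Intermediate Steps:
H(5)*(-7 + 4) = (1 - 1*5)*(-7 + 4) = (1 - 5)*(-3) = -4*(-3) = 12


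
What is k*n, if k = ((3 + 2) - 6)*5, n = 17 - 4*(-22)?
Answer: -525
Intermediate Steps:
n = 105 (n = 17 + 88 = 105)
k = -5 (k = (5 - 6)*5 = -1*5 = -5)
k*n = -5*105 = -525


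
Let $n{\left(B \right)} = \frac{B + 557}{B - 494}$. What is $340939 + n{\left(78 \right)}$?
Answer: $\frac{141829989}{416} \approx 3.4094 \cdot 10^{5}$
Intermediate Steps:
$n{\left(B \right)} = \frac{557 + B}{-494 + B}$
$340939 + n{\left(78 \right)} = 340939 + \frac{557 + 78}{-494 + 78} = 340939 + \frac{1}{-416} \cdot 635 = 340939 - \frac{635}{416} = \frac{141829989}{416}$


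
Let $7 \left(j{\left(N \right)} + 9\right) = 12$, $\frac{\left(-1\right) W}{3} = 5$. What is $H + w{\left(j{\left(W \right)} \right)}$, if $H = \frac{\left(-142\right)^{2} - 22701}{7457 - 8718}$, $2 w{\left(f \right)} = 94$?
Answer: $\frac{61804}{1261} \approx 49.012$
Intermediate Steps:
$W = -15$ ($W = \left(-3\right) 5 = -15$)
$j{\left(N \right)} = - \frac{51}{7}$ ($j{\left(N \right)} = -9 + \frac{1}{7} \cdot 12 = -9 + \frac{12}{7} = - \frac{51}{7}$)
$w{\left(f \right)} = 47$ ($w{\left(f \right)} = \frac{1}{2} \cdot 94 = 47$)
$H = \frac{2537}{1261}$ ($H = \frac{20164 - 22701}{-1261} = \left(-2537\right) \left(- \frac{1}{1261}\right) = \frac{2537}{1261} \approx 2.0119$)
$H + w{\left(j{\left(W \right)} \right)} = \frac{2537}{1261} + 47 = \frac{61804}{1261}$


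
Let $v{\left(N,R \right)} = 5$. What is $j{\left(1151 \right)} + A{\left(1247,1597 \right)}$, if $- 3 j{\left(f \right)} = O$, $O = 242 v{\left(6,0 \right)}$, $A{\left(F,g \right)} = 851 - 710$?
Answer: $- \frac{787}{3} \approx -262.33$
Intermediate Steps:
$A{\left(F,g \right)} = 141$
$O = 1210$ ($O = 242 \cdot 5 = 1210$)
$j{\left(f \right)} = - \frac{1210}{3}$ ($j{\left(f \right)} = \left(- \frac{1}{3}\right) 1210 = - \frac{1210}{3}$)
$j{\left(1151 \right)} + A{\left(1247,1597 \right)} = - \frac{1210}{3} + 141 = - \frac{787}{3}$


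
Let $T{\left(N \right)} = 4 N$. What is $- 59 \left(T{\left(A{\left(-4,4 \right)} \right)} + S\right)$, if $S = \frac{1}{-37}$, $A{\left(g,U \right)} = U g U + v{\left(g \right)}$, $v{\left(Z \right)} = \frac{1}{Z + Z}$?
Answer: $\frac{1119997}{74} \approx 15135.0$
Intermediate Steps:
$v{\left(Z \right)} = \frac{1}{2 Z}$
$A{\left(g,U \right)} = \frac{1}{2 g} + g U^{2}$ ($A{\left(g,U \right)} = U g U + \frac{1}{2 g} = g U^{2} + \frac{1}{2 g} = \frac{1}{2 g} + g U^{2}$)
$S = - \frac{1}{37} \approx -0.027027$
$- 59 \left(T{\left(A{\left(-4,4 \right)} \right)} + S\right) = - 59 \left(4 \left(\frac{1}{2 \left(-4\right)} - 4 \cdot 4^{2}\right) - \frac{1}{37}\right) = - 59 \left(4 \left(\frac{1}{2} \left(- \frac{1}{4}\right) - 64\right) - \frac{1}{37}\right) = - 59 \left(4 \left(- \frac{1}{8} - 64\right) - \frac{1}{37}\right) = - 59 \left(4 \left(- \frac{513}{8}\right) - \frac{1}{37}\right) = - 59 \left(- \frac{513}{2} - \frac{1}{37}\right) = \left(-59\right) \left(- \frac{18983}{74}\right) = \frac{1119997}{74}$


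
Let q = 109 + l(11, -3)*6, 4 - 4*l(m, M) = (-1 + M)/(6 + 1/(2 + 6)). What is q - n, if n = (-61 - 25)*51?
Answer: 220597/49 ≈ 4502.0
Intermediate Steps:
l(m, M) = 51/49 - 2*M/49 (l(m, M) = 1 - (-1 + M)/(4*(6 + 1/(2 + 6))) = 1 - (-1 + M)/(4*(6 + 1/8)) = 1 - (-1 + M)/(4*(6 + ⅛)) = 1 - (-1 + M)/(4*49/8) = 1 - (-1 + M)*8/(4*49) = 1 - (-8/49 + 8*M/49)/4 = 1 + (2/49 - 2*M/49) = 51/49 - 2*M/49)
q = 5683/49 (q = 109 + (51/49 - 2/49*(-3))*6 = 109 + (51/49 + 6/49)*6 = 109 + (57/49)*6 = 109 + 342/49 = 5683/49 ≈ 115.98)
n = -4386 (n = -86*51 = -4386)
q - n = 5683/49 - 1*(-4386) = 5683/49 + 4386 = 220597/49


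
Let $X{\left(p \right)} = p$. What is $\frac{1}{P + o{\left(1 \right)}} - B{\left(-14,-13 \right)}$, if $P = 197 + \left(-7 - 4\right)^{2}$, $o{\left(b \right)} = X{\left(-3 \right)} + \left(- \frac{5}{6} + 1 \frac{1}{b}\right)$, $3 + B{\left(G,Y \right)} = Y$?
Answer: $\frac{30262}{1891} \approx 16.003$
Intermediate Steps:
$B{\left(G,Y \right)} = -3 + Y$
$o{\left(b \right)} = - \frac{23}{6} + \frac{1}{b}$ ($o{\left(b \right)} = -3 + \left(- \frac{5}{6} + 1 \frac{1}{b}\right) = -3 + \left(\left(-5\right) \frac{1}{6} + \frac{1}{b}\right) = -3 - \left(\frac{5}{6} - \frac{1}{b}\right) = - \frac{23}{6} + \frac{1}{b}$)
$P = 318$ ($P = 197 + \left(-11\right)^{2} = 197 + 121 = 318$)
$\frac{1}{P + o{\left(1 \right)}} - B{\left(-14,-13 \right)} = \frac{1}{318 - \left(\frac{23}{6} - 1^{-1}\right)} - \left(-3 - 13\right) = \frac{1}{318 + \left(- \frac{23}{6} + 1\right)} - -16 = \frac{1}{318 - \frac{17}{6}} + 16 = \frac{1}{\frac{1891}{6}} + 16 = \frac{6}{1891} + 16 = \frac{30262}{1891}$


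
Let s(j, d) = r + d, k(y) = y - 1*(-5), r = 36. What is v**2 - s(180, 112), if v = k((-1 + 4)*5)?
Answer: 252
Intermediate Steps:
k(y) = 5 + y (k(y) = y + 5 = 5 + y)
s(j, d) = 36 + d
v = 20 (v = 5 + (-1 + 4)*5 = 5 + 3*5 = 5 + 15 = 20)
v**2 - s(180, 112) = 20**2 - (36 + 112) = 400 - 1*148 = 400 - 148 = 252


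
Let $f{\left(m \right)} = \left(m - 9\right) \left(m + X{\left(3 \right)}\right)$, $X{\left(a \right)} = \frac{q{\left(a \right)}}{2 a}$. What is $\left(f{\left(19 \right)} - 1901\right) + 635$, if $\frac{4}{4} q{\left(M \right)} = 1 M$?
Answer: $-1071$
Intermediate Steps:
$q{\left(M \right)} = M$ ($q{\left(M \right)} = 1 M = M$)
$X{\left(a \right)} = \frac{1}{2}$ ($X{\left(a \right)} = \frac{a}{2 a} = a \frac{1}{2 a} = \frac{1}{2}$)
$f{\left(m \right)} = \left(\frac{1}{2} + m\right) \left(-9 + m\right)$ ($f{\left(m \right)} = \left(m - 9\right) \left(m + \frac{1}{2}\right) = \left(-9 + m\right) \left(\frac{1}{2} + m\right) = \left(\frac{1}{2} + m\right) \left(-9 + m\right)$)
$\left(f{\left(19 \right)} - 1901\right) + 635 = \left(\left(- \frac{9}{2} + 19^{2} - \frac{323}{2}\right) - 1901\right) + 635 = \left(\left(- \frac{9}{2} + 361 - \frac{323}{2}\right) - 1901\right) + 635 = \left(195 - 1901\right) + 635 = -1706 + 635 = -1071$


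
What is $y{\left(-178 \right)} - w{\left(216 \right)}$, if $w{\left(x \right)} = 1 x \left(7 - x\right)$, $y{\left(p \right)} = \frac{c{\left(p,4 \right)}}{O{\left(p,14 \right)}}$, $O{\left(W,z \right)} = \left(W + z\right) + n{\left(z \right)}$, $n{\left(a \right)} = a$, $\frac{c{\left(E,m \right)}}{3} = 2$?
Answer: $\frac{1128599}{25} \approx 45144.0$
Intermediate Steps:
$c{\left(E,m \right)} = 6$ ($c{\left(E,m \right)} = 3 \cdot 2 = 6$)
$O{\left(W,z \right)} = W + 2 z$ ($O{\left(W,z \right)} = \left(W + z\right) + z = W + 2 z$)
$y{\left(p \right)} = \frac{6}{28 + p}$ ($y{\left(p \right)} = \frac{6}{p + 2 \cdot 14} = \frac{6}{p + 28} = \frac{6}{28 + p}$)
$w{\left(x \right)} = x \left(7 - x\right)$
$y{\left(-178 \right)} - w{\left(216 \right)} = \frac{6}{28 - 178} - 216 \left(7 - 216\right) = \frac{6}{-150} - 216 \left(7 - 216\right) = 6 \left(- \frac{1}{150}\right) - 216 \left(-209\right) = - \frac{1}{25} - -45144 = - \frac{1}{25} + 45144 = \frac{1128599}{25}$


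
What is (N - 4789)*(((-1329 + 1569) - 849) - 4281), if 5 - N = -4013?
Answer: 3770190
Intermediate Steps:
N = 4018 (N = 5 - 1*(-4013) = 5 + 4013 = 4018)
(N - 4789)*(((-1329 + 1569) - 849) - 4281) = (4018 - 4789)*(((-1329 + 1569) - 849) - 4281) = -771*((240 - 849) - 4281) = -771*(-609 - 4281) = -771*(-4890) = 3770190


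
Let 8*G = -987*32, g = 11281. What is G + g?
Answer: 7333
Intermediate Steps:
G = -3948 (G = (-987*32)/8 = (1/8)*(-31584) = -3948)
G + g = -3948 + 11281 = 7333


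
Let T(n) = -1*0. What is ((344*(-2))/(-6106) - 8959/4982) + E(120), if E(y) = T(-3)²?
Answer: -596233/353722 ≈ -1.6856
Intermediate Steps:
T(n) = 0
E(y) = 0 (E(y) = 0² = 0)
((344*(-2))/(-6106) - 8959/4982) + E(120) = ((344*(-2))/(-6106) - 8959/4982) + 0 = (-688*(-1/6106) - 8959*1/4982) + 0 = (8/71 - 8959/4982) + 0 = -596233/353722 + 0 = -596233/353722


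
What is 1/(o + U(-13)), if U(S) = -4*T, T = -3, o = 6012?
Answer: 1/6024 ≈ 0.00016600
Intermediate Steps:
U(S) = 12 (U(S) = -4*(-3) = 12)
1/(o + U(-13)) = 1/(6012 + 12) = 1/6024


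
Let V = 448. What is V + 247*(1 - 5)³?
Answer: -15360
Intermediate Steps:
V + 247*(1 - 5)³ = 448 + 247*(1 - 5)³ = 448 + 247*(-4)³ = 448 + 247*(-64) = 448 - 15808 = -15360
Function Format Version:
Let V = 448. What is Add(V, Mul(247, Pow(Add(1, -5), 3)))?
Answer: -15360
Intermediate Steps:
Add(V, Mul(247, Pow(Add(1, -5), 3))) = Add(448, Mul(247, Pow(Add(1, -5), 3))) = Add(448, Mul(247, Pow(-4, 3))) = Add(448, Mul(247, -64)) = Add(448, -15808) = -15360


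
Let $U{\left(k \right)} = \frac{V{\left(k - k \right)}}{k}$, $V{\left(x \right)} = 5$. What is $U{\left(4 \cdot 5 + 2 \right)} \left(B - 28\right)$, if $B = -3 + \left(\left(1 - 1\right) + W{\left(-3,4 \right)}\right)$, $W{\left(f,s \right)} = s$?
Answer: $- \frac{135}{22} \approx -6.1364$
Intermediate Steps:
$U{\left(k \right)} = \frac{5}{k}$
$B = 1$ ($B = -3 + \left(\left(1 - 1\right) + 4\right) = -3 + \left(0 + 4\right) = -3 + 4 = 1$)
$U{\left(4 \cdot 5 + 2 \right)} \left(B - 28\right) = \frac{5}{4 \cdot 5 + 2} \left(1 - 28\right) = \frac{5}{20 + 2} \left(-27\right) = \frac{5}{22} \left(-27\right) = - \frac{135}{22}$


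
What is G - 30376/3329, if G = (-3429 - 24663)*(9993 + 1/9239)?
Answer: -8634105047735768/30756631 ≈ -2.8072e+8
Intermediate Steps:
G = -2593603114176/9239 (G = -28092*(9993 + 1/9239) = -28092*92325328/9239 = -2593603114176/9239 ≈ -2.8072e+8)
G - 30376/3329 = -2593603114176/9239 - 30376/3329 = -8634105047735768/30756631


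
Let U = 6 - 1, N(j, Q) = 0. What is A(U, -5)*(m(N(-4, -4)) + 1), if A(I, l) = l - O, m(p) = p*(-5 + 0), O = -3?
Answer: -2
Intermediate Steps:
U = 5
m(p) = -5*p (m(p) = p*(-5) = -5*p)
A(I, l) = 3 + l (A(I, l) = l - 1*(-3) = l + 3 = 3 + l)
A(U, -5)*(m(N(-4, -4)) + 1) = (3 - 5)*(-5*0 + 1) = -2*(0 + 1) = -2*1 = -2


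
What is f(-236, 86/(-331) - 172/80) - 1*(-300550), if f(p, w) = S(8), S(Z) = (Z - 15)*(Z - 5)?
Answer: 300529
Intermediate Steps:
S(Z) = (-15 + Z)*(-5 + Z)
f(p, w) = -21 (f(p, w) = 75 + 8² - 20*8 = 75 + 64 - 160 = -21)
f(-236, 86/(-331) - 172/80) - 1*(-300550) = -21 - 1*(-300550) = -21 + 300550 = 300529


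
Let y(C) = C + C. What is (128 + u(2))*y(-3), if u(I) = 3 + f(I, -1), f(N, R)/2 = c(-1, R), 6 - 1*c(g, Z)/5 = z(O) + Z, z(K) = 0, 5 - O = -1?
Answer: -1206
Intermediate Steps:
O = 6 (O = 5 - 1*(-1) = 5 + 1 = 6)
y(C) = 2*C
c(g, Z) = 30 - 5*Z (c(g, Z) = 30 - 5*(0 + Z) = 30 - 5*Z)
f(N, R) = 60 - 10*R (f(N, R) = 2*(30 - 5*R) = 60 - 10*R)
u(I) = 73 (u(I) = 3 + (60 - 10*(-1)) = 3 + (60 + 10) = 3 + 70 = 73)
(128 + u(2))*y(-3) = (128 + 73)*(2*(-3)) = 201*(-6) = -1206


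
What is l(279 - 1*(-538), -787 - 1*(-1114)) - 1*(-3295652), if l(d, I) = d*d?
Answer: 3963141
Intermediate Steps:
l(d, I) = d**2
l(279 - 1*(-538), -787 - 1*(-1114)) - 1*(-3295652) = (279 - 1*(-538))**2 - 1*(-3295652) = (279 + 538)**2 + 3295652 = 817**2 + 3295652 = 667489 + 3295652 = 3963141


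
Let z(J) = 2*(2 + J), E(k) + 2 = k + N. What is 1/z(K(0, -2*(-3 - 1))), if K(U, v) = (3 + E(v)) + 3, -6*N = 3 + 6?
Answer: 1/25 ≈ 0.040000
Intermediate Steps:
N = -3/2 (N = -(3 + 6)/6 = -⅙*9 = -3/2 ≈ -1.5000)
E(k) = -7/2 + k (E(k) = -2 + (k - 3/2) = -2 + (-3/2 + k) = -7/2 + k)
K(U, v) = 5/2 + v (K(U, v) = (3 + (-7/2 + v)) + 3 = (-½ + v) + 3 = 5/2 + v)
z(J) = 4 + 2*J
1/z(K(0, -2*(-3 - 1))) = 1/(4 + 2*(5/2 - 2*(-3 - 1))) = 1/(4 + 2*(5/2 - 2*(-4))) = 1/(4 + 2*(5/2 + 8)) = 1/(4 + 2*(21/2)) = 1/(4 + 21) = 1/25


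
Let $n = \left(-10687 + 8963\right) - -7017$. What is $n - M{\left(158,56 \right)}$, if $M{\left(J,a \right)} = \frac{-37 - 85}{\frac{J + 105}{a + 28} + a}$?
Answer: $\frac{26300579}{4967} \approx 5295.1$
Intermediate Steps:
$M{\left(J,a \right)} = - \frac{122}{a + \frac{105 + J}{28 + a}}$ ($M{\left(J,a \right)} = - \frac{122}{\frac{105 + J}{28 + a} + a} = - \frac{122}{a + \frac{105 + J}{28 + a}}$)
$n = 5293$ ($n = -1724 + 7017 = 5293$)
$n - M{\left(158,56 \right)} = 5293 - \frac{122 \left(-28 - 56\right)}{105 + 158 + 56^{2} + 28 \cdot 56} = 5293 - \frac{122 \left(-28 - 56\right)}{105 + 158 + 3136 + 1568} = 5293 - 122 \cdot \frac{1}{4967} \left(-84\right) = 5293 - - \frac{10248}{4967} = 5293 + \frac{10248}{4967} = \frac{26300579}{4967}$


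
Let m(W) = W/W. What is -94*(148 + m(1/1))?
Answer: -14006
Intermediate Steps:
m(W) = 1
-94*(148 + m(1/1)) = -94*(148 + 1) = -94*149 = -14006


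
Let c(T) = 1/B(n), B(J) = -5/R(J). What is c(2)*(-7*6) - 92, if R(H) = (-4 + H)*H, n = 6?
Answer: 44/5 ≈ 8.8000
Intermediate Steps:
R(H) = H*(-4 + H)
B(J) = -5/(J*(-4 + J)) (B(J) = -5*1/(J*(-4 + J)) = -5/(J*(-4 + J)))
c(T) = -12/5 (c(T) = 1/(-5/(6*(-4 + 6))) = 1/(-5*⅙/2) = 1/(-5*⅙*½) = 1/(-5/12) = -12/5)
c(2)*(-7*6) - 92 = -(-84)*6/5 - 92 = -12/5*(-42) - 92 = 504/5 - 92 = 44/5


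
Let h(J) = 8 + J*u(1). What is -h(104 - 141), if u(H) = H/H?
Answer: 29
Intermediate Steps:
u(H) = 1
h(J) = 8 + J (h(J) = 8 + J*1 = 8 + J)
-h(104 - 141) = -(8 + (104 - 141)) = -(8 - 37) = -1*(-29) = 29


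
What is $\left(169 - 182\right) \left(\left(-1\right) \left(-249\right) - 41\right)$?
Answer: $-2704$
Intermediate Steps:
$\left(169 - 182\right) \left(\left(-1\right) \left(-249\right) - 41\right) = - 13 \left(249 - 41\right) = \left(-13\right) 208 = -2704$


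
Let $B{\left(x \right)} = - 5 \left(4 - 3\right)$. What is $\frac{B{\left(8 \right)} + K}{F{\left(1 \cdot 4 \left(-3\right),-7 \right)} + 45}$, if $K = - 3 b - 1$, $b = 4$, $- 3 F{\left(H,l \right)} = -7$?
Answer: $- \frac{27}{71} \approx -0.38028$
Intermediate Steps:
$F{\left(H,l \right)} = \frac{7}{3}$ ($F{\left(H,l \right)} = \left(- \frac{1}{3}\right) \left(-7\right) = \frac{7}{3}$)
$K = -13$ ($K = \left(-3\right) 4 - 1 = -12 - 1 = -13$)
$B{\left(x \right)} = -5$ ($B{\left(x \right)} = \left(-5\right) 1 = -5$)
$\frac{B{\left(8 \right)} + K}{F{\left(1 \cdot 4 \left(-3\right),-7 \right)} + 45} = \frac{-5 - 13}{\frac{7}{3} + 45} = - \frac{18}{\frac{142}{3}} = \left(-18\right) \frac{3}{142} = - \frac{27}{71}$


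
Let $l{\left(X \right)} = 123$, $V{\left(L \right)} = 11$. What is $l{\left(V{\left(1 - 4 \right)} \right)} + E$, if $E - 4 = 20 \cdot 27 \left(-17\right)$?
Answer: $-9053$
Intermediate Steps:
$E = -9176$ ($E = 4 + 20 \cdot 27 \left(-17\right) = 4 + 540 \left(-17\right) = 4 - 9180 = -9176$)
$l{\left(V{\left(1 - 4 \right)} \right)} + E = 123 - 9176 = -9053$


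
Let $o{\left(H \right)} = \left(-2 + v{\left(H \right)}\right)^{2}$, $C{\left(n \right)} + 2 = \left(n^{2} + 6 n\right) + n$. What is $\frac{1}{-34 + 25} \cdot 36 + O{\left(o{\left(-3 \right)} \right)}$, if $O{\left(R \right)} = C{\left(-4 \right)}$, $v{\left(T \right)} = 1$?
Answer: $-18$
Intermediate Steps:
$C{\left(n \right)} = -2 + n^{2} + 7 n$ ($C{\left(n \right)} = -2 + \left(\left(n^{2} + 6 n\right) + n\right) = -2 + \left(n^{2} + 7 n\right) = -2 + n^{2} + 7 n$)
$o{\left(H \right)} = 1$ ($o{\left(H \right)} = \left(-2 + 1\right)^{2} = \left(-1\right)^{2} = 1$)
$O{\left(R \right)} = -14$ ($O{\left(R \right)} = -2 + \left(-4\right)^{2} + 7 \left(-4\right) = -2 + 16 - 28 = -14$)
$\frac{1}{-34 + 25} \cdot 36 + O{\left(o{\left(-3 \right)} \right)} = \frac{1}{-34 + 25} \cdot 36 - 14 = \frac{1}{-9} \cdot 36 - 14 = \left(- \frac{1}{9}\right) 36 - 14 = -4 - 14 = -18$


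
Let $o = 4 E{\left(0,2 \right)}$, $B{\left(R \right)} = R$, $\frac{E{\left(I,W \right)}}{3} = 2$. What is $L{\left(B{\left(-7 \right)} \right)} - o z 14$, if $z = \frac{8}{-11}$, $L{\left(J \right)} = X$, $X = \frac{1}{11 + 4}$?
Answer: $\frac{40331}{165} \approx 244.43$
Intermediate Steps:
$E{\left(I,W \right)} = 6$ ($E{\left(I,W \right)} = 3 \cdot 2 = 6$)
$X = \frac{1}{15} \approx 0.066667$
$o = 24$ ($o = 4 \cdot 6 = 24$)
$L{\left(J \right)} = \frac{1}{15}$
$z = - \frac{8}{11}$ ($z = 8 \left(- \frac{1}{11}\right) = - \frac{8}{11} \approx -0.72727$)
$L{\left(B{\left(-7 \right)} \right)} - o z 14 = \frac{1}{15} - 24 \left(- \frac{8}{11}\right) 14 = \frac{1}{15} - \left(- \frac{192}{11}\right) 14 = \frac{1}{15} - - \frac{2688}{11} = \frac{1}{15} + \frac{2688}{11} = \frac{40331}{165}$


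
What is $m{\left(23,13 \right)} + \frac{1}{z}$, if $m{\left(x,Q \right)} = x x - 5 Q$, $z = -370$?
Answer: $\frac{171679}{370} \approx 464.0$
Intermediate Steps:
$m{\left(x,Q \right)} = x^{2} - 5 Q$
$m{\left(23,13 \right)} + \frac{1}{z} = \left(23^{2} - 65\right) + \frac{1}{-370} = \left(529 - 65\right) - \frac{1}{370} = 464 - \frac{1}{370} = \frac{171679}{370}$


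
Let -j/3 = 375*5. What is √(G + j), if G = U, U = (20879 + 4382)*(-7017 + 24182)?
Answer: 4*√27099965 ≈ 20823.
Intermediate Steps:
U = 433605065 (U = 25261*17165 = 433605065)
j = -5625 (j = -1125*5 = -3*1875 = -5625)
G = 433605065
√(G + j) = √(433605065 - 5625) = √433599440 = 4*√27099965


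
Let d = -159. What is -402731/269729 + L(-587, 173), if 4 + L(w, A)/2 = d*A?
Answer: -14841431769/269729 ≈ -55024.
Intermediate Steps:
L(w, A) = -8 - 318*A (L(w, A) = -8 + 2*(-159*A) = -8 - 318*A)
-402731/269729 + L(-587, 173) = -402731/269729 + (-8 - 318*173) = -402731*1/269729 + (-8 - 55014) = -402731/269729 - 55022 = -14841431769/269729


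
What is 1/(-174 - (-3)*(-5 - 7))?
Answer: -1/210 ≈ -0.0047619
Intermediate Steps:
1/(-174 - (-3)*(-5 - 7)) = 1/(-174 - (-3)*(-12)) = 1/(-174 - 1*36) = 1/(-174 - 36) = 1/(-210) = -1/210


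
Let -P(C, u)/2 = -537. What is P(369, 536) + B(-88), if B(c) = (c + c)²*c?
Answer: -2724814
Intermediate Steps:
P(C, u) = 1074 (P(C, u) = -2*(-537) = 1074)
B(c) = 4*c³ (B(c) = (2*c)²*c = (4*c²)*c = 4*c³)
P(369, 536) + B(-88) = 1074 + 4*(-88)³ = 1074 + 4*(-681472) = 1074 - 2725888 = -2724814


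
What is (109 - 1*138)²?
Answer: 841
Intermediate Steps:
(109 - 1*138)² = (109 - 138)² = (-29)² = 841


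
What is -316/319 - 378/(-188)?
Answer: 30587/29986 ≈ 1.0200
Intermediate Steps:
-316/319 - 378/(-188) = -316*1/319 - 378*(-1/188) = -316/319 + 189/94 = 30587/29986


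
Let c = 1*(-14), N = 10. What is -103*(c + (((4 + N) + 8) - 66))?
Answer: 5974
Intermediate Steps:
c = -14
-103*(c + (((4 + N) + 8) - 66)) = -103*(-14 + (((4 + 10) + 8) - 66)) = -103*(-14 + ((14 + 8) - 66)) = -103*(-14 + (22 - 66)) = -103*(-14 - 44) = -103*(-58) = 5974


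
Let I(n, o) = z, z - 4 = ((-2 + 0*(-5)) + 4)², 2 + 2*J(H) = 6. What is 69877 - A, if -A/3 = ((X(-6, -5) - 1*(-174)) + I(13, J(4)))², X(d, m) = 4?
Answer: 173665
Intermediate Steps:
J(H) = 2 (J(H) = -1 + (½)*6 = -1 + 3 = 2)
z = 8 (z = 4 + ((-2 + 0*(-5)) + 4)² = 4 + ((-2 + 0) + 4)² = 4 + (-2 + 4)² = 4 + 2² = 4 + 4 = 8)
I(n, o) = 8
A = -103788 (A = -3*((4 - 1*(-174)) + 8)² = -3*((4 + 174) + 8)² = -3*(178 + 8)² = -3*186² = -3*34596 = -103788)
69877 - A = 69877 - 1*(-103788) = 69877 + 103788 = 173665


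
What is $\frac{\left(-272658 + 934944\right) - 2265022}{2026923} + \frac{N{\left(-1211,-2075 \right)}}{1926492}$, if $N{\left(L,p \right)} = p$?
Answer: $- \frac{343540438593}{433872327124} \approx -0.7918$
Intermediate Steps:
$\frac{\left(-272658 + 934944\right) - 2265022}{2026923} + \frac{N{\left(-1211,-2075 \right)}}{1926492} = \frac{\left(-272658 + 934944\right) - 2265022}{2026923} - \frac{2075}{1926492} = \left(662286 - 2265022\right) \frac{1}{2026923} - \frac{2075}{1926492} = \left(-1602736\right) \frac{1}{2026923} - \frac{2075}{1926492} = - \frac{1602736}{2026923} - \frac{2075}{1926492} = - \frac{343540438593}{433872327124}$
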